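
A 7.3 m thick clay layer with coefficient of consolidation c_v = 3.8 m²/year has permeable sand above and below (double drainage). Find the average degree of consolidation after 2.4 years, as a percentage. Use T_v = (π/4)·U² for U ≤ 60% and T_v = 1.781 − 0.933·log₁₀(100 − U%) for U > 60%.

Drainage path length: H_d = H/2 = 3.65 m (double drainage).
T_v = c_v·t/H_d² = 3.8×2.4/3.65² = 0.68456.
T_v = 0.68456 corresponds to the U > 60% branch:
U = 1 − 10^((1.781 − T_v)/0.933)/100 = 0.8503

U ≈ 85 %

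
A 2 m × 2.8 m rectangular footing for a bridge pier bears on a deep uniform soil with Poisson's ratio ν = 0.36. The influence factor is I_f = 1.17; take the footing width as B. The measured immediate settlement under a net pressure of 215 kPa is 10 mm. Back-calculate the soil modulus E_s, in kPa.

E_s ≈ 43800 kPa

S_e = q·B·(1−ν²)/E_s · I_f  ⇒  E_s = q·B·(1−ν²)·I_f / S_e.
E_s = 215 × 2 × 0.8704 × 1.17 / 0.01 = 43790 kPa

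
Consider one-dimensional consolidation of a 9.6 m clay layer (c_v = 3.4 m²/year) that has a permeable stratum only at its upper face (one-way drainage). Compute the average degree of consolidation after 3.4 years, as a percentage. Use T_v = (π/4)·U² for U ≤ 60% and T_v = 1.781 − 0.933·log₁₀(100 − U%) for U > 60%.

Drainage path length: H_d = H = 9.6 m (single drainage).
T_v = c_v·t/H_d² = 3.4×3.4/9.6² = 0.12543.
T_v = 0.12543 corresponds to the U ≤ 60% branch:
U = √(4T_v/π) = 0.3996

U ≈ 40 %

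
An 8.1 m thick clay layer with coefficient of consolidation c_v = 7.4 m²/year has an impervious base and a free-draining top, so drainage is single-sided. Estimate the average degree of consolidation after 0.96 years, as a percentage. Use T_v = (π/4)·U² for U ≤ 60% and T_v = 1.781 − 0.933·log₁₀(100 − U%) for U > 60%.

Drainage path length: H_d = H = 8.1 m (single drainage).
T_v = c_v·t/H_d² = 7.4×0.96/8.1² = 0.10828.
T_v = 0.10828 corresponds to the U ≤ 60% branch:
U = √(4T_v/π) = 0.3713

U ≈ 37.1 %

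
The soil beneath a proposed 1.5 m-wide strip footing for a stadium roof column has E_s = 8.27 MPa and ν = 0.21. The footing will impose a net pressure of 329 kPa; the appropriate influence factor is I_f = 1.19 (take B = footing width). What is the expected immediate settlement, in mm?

S_e ≈ 67.9 mm

Immediate (elastic) settlement: S_e = q·B·(1−ν²)/E_s · I_f.
E_s = 8.27 MPa = 8270 kPa.
S_e = 329 × 1.5 × (1 − 0.21²) / 8270 × 1.19
    = 329 × 1.5 × 0.9559 / 8270 × 1.19
    = 0.06788 m = 67.88 mm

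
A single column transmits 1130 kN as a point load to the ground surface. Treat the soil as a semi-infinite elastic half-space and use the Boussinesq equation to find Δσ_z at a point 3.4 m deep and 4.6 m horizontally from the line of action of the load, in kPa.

Boussinesq vertical stress below a point load on an elastic half-space:
Δσ_z = 3P/(2πz²) · [1 + (r/z)²]^(−5/2)
r/z = 4.6/3.4 = 1.3529; [1+(r/z)²]^(−5/2) = 0.074193.
Δσ_z = 3×1130/(2π×3.4²) × 0.074193 = 46.673 × 0.074193 = 3.463 kPa

Δσ_z ≈ 3.46 kPa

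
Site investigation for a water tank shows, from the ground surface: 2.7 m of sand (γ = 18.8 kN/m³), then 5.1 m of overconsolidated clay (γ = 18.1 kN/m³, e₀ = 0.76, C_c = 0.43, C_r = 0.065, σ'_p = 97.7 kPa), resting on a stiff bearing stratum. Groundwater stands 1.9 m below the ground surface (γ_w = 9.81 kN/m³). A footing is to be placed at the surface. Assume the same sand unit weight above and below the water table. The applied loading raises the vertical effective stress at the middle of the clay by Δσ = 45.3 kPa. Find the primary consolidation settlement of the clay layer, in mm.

Mid-depth of clay below the ground surface: z = 2.7 + 5.1/2 = 5.25 m.
Total vertical stress at mid-clay: σ_v = 18.8×2.7 + 18.1×2.55 = 96.915 kPa.
Pore pressure: u = 9.81×(5.25 − 1.9) = 32.864 kPa.
Initial effective stress: σ'_0 = σ_v − u = 96.915 − 32.864 = 64.051 kPa.
Final effective stress: σ'_f = 64.051 + 45.3 = 109.35 kPa.
σ'_f = 109.35 > σ'_p = 97.7 kPa, so the stress path crosses the preconsolidation pressure — recompression up to σ'_p, then virgin compression beyond:
S_c = H/(1+e₀)·[C_r·log₁₀(σ'_p/σ'_0) + C_c·log₁₀(σ'_f/σ'_p)]
    = 5.1/1.76 × [0.065×log₁₀(97.7/64.051) + 0.43×log₁₀(109.35/97.7)]
    = 2.8977 × [0.011919 + 0.021037] = 0.0955 m

S_c ≈ 95.5 mm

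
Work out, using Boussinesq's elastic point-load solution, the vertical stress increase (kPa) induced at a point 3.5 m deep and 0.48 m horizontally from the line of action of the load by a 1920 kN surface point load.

Boussinesq vertical stress below a point load on an elastic half-space:
Δσ_z = 3P/(2πz²) · [1 + (r/z)²]^(−5/2)
r/z = 0.48/3.5 = 0.13714; [1+(r/z)²]^(−5/2) = 0.95448.
Δσ_z = 3×1920/(2π×3.5²) × 0.95448 = 74.835 × 0.95448 = 71.43 kPa

Δσ_z ≈ 71.4 kPa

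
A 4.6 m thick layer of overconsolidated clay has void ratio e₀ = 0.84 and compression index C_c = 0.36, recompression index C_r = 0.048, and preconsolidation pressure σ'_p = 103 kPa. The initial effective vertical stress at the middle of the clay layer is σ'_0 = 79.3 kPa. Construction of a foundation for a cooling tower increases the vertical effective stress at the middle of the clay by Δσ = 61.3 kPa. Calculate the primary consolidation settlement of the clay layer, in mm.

S_c ≈ 135 mm

Final effective stress: σ'_f = 79.3 + 61.3 = 140.6 kPa.
σ'_f = 140.6 > σ'_p = 103 kPa, so the stress path crosses the preconsolidation pressure — recompression up to σ'_p, then virgin compression beyond:
S_c = H/(1+e₀)·[C_r·log₁₀(σ'_p/σ'_0) + C_c·log₁₀(σ'_f/σ'_p)]
    = 4.6/1.84 × [0.048×log₁₀(103/79.3) + 0.36×log₁₀(140.6/103)]
    = 2.5 × [0.0054511 + 0.048653] = 0.1353 m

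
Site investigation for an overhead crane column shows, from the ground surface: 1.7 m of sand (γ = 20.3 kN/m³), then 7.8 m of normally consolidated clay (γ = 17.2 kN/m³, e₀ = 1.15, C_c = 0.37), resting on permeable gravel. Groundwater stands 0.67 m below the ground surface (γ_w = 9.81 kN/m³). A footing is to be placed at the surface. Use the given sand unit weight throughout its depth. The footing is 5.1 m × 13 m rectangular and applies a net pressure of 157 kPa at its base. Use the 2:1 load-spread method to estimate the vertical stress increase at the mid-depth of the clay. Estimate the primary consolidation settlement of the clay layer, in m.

Mid-depth of clay below the ground surface: z = 1.7 + 7.8/2 = 5.6 m.
Total vertical stress at mid-clay: σ_v = 20.3×1.7 + 17.2×3.9 = 101.59 kPa.
Pore pressure: u = 9.81×(5.6 − 0.67) = 48.363 kPa.
Initial effective stress: σ'_0 = σ_v − u = 101.59 − 48.363 = 53.227 kPa.
Stress increase at mid-clay by the 2:1 spreading method:
Δσ = qBL/((B+z)(L+z)) = 157×5.1×13/((5.1+5.6)(13+5.6)) = 52.302 kPa
Final effective stress: σ'_f = σ'_0 + Δσ = 53.227 + 52.302 = 105.53 kPa.
Normally consolidated clay, so the full stress increment lies on the virgin compression line:
S_c = C_c·H/(1+e₀)·log₁₀(σ'_f/σ'_0) = 0.37×7.8/(1+1.15)×log₁₀(105.53/53.227)
    = 1.3423 × 0.29724 = 0.399 m

S_c ≈ 0.399 m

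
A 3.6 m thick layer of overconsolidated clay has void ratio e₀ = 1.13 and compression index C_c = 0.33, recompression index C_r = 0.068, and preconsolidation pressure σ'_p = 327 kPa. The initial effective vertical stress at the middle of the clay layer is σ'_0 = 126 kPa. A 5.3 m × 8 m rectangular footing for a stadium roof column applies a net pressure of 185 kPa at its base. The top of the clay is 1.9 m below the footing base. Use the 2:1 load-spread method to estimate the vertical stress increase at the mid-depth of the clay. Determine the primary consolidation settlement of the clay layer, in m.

S_c ≈ 0.0232 m

Mid-depth of clay below the footing base: z = 1.9 + 3.6/2 = 3.7 m.
Stress increase at mid-clay by the 2:1 spreading method:
Δσ = qBL/((B+z)(L+z)) = 185×5.3×8/((5.3+3.7)(8+3.7)) = 74.492 kPa
Final effective stress: σ'_f = 126 + 74.492 = 200.49 kPa.
σ'_f = 200.49 ≤ σ'_p = 327 kPa, so the clay remains overconsolidated and only the recompression index applies:
S_c = C_r·H/(1+e₀)·log₁₀(σ'_f/σ'_0) = 0.068×3.6/2.13×log₁₀(200.49/126)
    = 0.11493 × 0.20172 = 0.02318 m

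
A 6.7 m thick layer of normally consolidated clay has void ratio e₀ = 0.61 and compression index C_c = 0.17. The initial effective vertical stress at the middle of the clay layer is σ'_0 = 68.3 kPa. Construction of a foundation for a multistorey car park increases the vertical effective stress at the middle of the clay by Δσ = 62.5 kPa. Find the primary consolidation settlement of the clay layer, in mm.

Final effective stress: σ'_f = σ'_0 + Δσ = 68.3 + 62.5 = 130.8 kPa.
Normally consolidated clay, so the full stress increment lies on the virgin compression line:
S_c = C_c·H/(1+e₀)·log₁₀(σ'_f/σ'_0) = 0.17×6.7/(1+0.61)×log₁₀(130.8/68.3)
    = 0.70745 × 0.28219 = 0.1996 m

S_c ≈ 200 mm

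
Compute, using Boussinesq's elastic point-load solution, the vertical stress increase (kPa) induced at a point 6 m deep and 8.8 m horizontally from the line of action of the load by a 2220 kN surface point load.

Boussinesq vertical stress below a point load on an elastic half-space:
Δσ_z = 3P/(2πz²) · [1 + (r/z)²]^(−5/2)
r/z = 8.8/6 = 1.4667; [1+(r/z)²]^(−5/2) = 0.056734.
Δσ_z = 3×2220/(2π×6²) × 0.056734 = 29.444 × 0.056734 = 1.67 kPa

Δσ_z ≈ 1.67 kPa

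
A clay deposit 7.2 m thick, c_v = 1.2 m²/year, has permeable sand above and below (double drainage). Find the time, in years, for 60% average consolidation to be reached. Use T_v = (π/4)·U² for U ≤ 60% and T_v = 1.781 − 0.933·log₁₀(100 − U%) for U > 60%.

t ≈ 3.05 years

Drainage path length: H_d = H/2 = 3.6 m (double drainage).
U ≤ 60%: T_v = (π/4)·U² = (π/4)×0.6² = 0.28274.
t = T_v·H_d²/c_v = 0.28274×3.6²/1.2 = 3.054 years.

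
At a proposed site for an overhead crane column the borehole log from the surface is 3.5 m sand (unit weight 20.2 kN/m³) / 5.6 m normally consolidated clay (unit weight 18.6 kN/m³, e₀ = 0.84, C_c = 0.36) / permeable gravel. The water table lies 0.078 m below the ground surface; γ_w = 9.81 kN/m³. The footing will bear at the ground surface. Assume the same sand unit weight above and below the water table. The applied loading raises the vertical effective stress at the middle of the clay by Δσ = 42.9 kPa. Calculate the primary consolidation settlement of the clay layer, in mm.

Mid-depth of clay below the ground surface: z = 3.5 + 5.6/2 = 6.3 m.
Total vertical stress at mid-clay: σ_v = 20.2×3.5 + 18.6×2.8 = 122.78 kPa.
Pore pressure: u = 9.81×(6.3 − 0.078) = 61.038 kPa.
Initial effective stress: σ'_0 = σ_v − u = 122.78 − 61.038 = 61.742 kPa.
Final effective stress: σ'_f = σ'_0 + Δσ = 61.742 + 42.9 = 104.64 kPa.
Normally consolidated clay, so the full stress increment lies on the virgin compression line:
S_c = C_c·H/(1+e₀)·log₁₀(σ'_f/σ'_0) = 0.36×5.6/(1+0.84)×log₁₀(104.64/61.742)
    = 1.0957 × 0.22912 = 0.251 m

S_c ≈ 251 mm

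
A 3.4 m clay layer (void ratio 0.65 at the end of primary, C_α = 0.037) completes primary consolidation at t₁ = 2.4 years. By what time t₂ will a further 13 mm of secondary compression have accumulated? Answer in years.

S_s = C_α·H/(1+e_p)·log₁₀(t₂/t₁) ⇒ log₁₀(t₂/t₁) = S_s·(1+e_p)/(C_α·H).
log₁₀(t₂/t₁) = 0.013 × (1+0.65) / (0.037×3.4) = 0.1705
t₂ = t₁ × 10^0.1705 = 2.4 × 1.481 = 3.554 years

t₂ ≈ 3.55 years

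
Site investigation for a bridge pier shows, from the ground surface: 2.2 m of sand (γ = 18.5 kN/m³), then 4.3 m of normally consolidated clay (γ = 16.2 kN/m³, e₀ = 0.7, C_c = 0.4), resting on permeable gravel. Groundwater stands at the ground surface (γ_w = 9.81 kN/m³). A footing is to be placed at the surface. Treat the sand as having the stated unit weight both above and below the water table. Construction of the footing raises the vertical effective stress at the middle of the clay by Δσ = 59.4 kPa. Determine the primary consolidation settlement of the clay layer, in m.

Mid-depth of clay below the ground surface: z = 2.2 + 4.3/2 = 4.35 m.
Total vertical stress at mid-clay: σ_v = 18.5×2.2 + 16.2×2.15 = 75.53 kPa.
Pore pressure: u = 9.81×(4.35 − 0) = 42.673 kPa.
Initial effective stress: σ'_0 = σ_v − u = 75.53 − 42.673 = 32.857 kPa.
Final effective stress: σ'_f = σ'_0 + Δσ = 32.857 + 59.4 = 92.257 kPa.
Normally consolidated clay, so the full stress increment lies on the virgin compression line:
S_c = C_c·H/(1+e₀)·log₁₀(σ'_f/σ'_0) = 0.4×4.3/(1+0.7)×log₁₀(92.257/32.857)
    = 1.0118 × 0.44837 = 0.4537 m

S_c ≈ 0.454 m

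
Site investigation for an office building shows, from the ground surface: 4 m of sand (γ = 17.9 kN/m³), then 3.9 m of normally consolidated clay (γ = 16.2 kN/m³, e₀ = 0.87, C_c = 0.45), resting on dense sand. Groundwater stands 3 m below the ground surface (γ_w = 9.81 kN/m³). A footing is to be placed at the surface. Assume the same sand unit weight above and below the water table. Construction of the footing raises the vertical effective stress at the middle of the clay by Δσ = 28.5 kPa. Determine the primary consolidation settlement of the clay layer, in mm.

Mid-depth of clay below the ground surface: z = 4 + 3.9/2 = 5.95 m.
Total vertical stress at mid-clay: σ_v = 17.9×4 + 16.2×1.95 = 103.19 kPa.
Pore pressure: u = 9.81×(5.95 − 3) = 28.94 kPa.
Initial effective stress: σ'_0 = σ_v − u = 103.19 − 28.94 = 74.25 kPa.
Final effective stress: σ'_f = σ'_0 + Δσ = 74.25 + 28.5 = 102.75 kPa.
Normally consolidated clay, so the full stress increment lies on the virgin compression line:
S_c = C_c·H/(1+e₀)·log₁₀(σ'_f/σ'_0) = 0.45×3.9/(1+0.87)×log₁₀(102.75/74.25)
    = 0.9385 × 0.14109 = 0.1324 m

S_c ≈ 132 mm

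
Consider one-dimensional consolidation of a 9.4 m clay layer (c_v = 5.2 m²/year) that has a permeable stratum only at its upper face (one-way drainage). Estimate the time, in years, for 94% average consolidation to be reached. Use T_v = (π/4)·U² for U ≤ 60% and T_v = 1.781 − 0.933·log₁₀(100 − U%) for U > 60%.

t ≈ 17.9 years

Drainage path length: H_d = H = 9.4 m (single drainage).
U > 60%: T_v = 1.781 − 0.933·log₁₀(100 − 94) = 1.055.
t = T_v·H_d²/c_v = 1.055×9.4²/5.2 = 17.93 years.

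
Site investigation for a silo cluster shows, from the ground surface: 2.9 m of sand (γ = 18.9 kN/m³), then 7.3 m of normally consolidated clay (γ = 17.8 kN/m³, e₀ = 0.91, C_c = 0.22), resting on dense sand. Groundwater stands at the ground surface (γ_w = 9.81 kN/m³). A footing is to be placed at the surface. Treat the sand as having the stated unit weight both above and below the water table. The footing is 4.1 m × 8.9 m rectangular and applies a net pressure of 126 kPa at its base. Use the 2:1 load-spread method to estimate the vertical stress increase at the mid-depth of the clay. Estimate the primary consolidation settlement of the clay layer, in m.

Mid-depth of clay below the ground surface: z = 2.9 + 7.3/2 = 6.55 m.
Total vertical stress at mid-clay: σ_v = 18.9×2.9 + 17.8×3.65 = 119.78 kPa.
Pore pressure: u = 9.81×(6.55 − 0) = 64.255 kPa.
Initial effective stress: σ'_0 = σ_v − u = 119.78 − 64.255 = 55.525 kPa.
Stress increase at mid-clay by the 2:1 spreading method:
Δσ = qBL/((B+z)(L+z)) = 126×4.1×8.9/((4.1+6.55)(8.9+6.55)) = 27.943 kPa
Final effective stress: σ'_f = σ'_0 + Δσ = 55.525 + 27.943 = 83.468 kPa.
Normally consolidated clay, so the full stress increment lies on the virgin compression line:
S_c = C_c·H/(1+e₀)·log₁₀(σ'_f/σ'_0) = 0.22×7.3/(1+0.91)×log₁₀(83.468/55.525)
    = 0.84084 × 0.17703 = 0.1489 m

S_c ≈ 0.149 m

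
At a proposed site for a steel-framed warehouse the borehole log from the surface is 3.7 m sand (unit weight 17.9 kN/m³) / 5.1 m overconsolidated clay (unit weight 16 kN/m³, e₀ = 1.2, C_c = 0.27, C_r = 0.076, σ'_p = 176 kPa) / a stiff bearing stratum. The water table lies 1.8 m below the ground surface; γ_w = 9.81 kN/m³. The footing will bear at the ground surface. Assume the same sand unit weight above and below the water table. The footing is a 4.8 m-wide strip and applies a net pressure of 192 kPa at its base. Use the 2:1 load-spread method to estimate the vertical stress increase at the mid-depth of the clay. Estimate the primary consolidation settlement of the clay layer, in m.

S_c ≈ 0.0643 m

Mid-depth of clay below the ground surface: z = 3.7 + 5.1/2 = 6.25 m.
Total vertical stress at mid-clay: σ_v = 17.9×3.7 + 16×2.55 = 107.03 kPa.
Pore pressure: u = 9.81×(6.25 − 1.8) = 43.655 kPa.
Initial effective stress: σ'_0 = σ_v − u = 107.03 − 43.655 = 63.375 kPa.
Stress increase at mid-clay by the 2:1 spreading method:
Δσ = qB/(B+z) = 192×4.8/(4.8+6.25) = 83.403 kPa
Final effective stress: σ'_f = 63.375 + 83.403 = 146.78 kPa.
σ'_f = 146.78 ≤ σ'_p = 176 kPa, so the clay remains overconsolidated and only the recompression index applies:
S_c = C_r·H/(1+e₀)·log₁₀(σ'_f/σ'_0) = 0.076×5.1/2.2×log₁₀(146.78/63.375)
    = 0.17618 × 0.36475 = 0.06426 m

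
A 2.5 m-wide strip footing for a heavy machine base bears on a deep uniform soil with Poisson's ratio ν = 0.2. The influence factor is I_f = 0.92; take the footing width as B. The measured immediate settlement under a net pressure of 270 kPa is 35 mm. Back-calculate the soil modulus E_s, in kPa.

E_s ≈ 17000 kPa

S_e = q·B·(1−ν²)/E_s · I_f  ⇒  E_s = q·B·(1−ν²)·I_f / S_e.
E_s = 270 × 2.5 × 0.96 × 0.92 / 0.035 = 17030 kPa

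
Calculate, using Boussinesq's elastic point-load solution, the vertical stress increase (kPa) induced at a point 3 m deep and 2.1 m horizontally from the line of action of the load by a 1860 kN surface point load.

Boussinesq vertical stress below a point load on an elastic half-space:
Δσ_z = 3P/(2πz²) · [1 + (r/z)²]^(−5/2)
r/z = 2.1/3 = 0.7; [1+(r/z)²]^(−5/2) = 0.36901.
Δσ_z = 3×1860/(2π×3²) × 0.36901 = 98.676 × 0.36901 = 36.41 kPa

Δσ_z ≈ 36.4 kPa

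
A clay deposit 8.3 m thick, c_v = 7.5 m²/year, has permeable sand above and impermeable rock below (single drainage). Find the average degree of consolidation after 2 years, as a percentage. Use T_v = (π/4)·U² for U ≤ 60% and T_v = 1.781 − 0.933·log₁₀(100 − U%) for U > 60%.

U ≈ 52.7 %

Drainage path length: H_d = H = 8.3 m (single drainage).
T_v = c_v·t/H_d² = 7.5×2/8.3² = 0.21774.
T_v = 0.21774 corresponds to the U ≤ 60% branch:
U = √(4T_v/π) = 0.5265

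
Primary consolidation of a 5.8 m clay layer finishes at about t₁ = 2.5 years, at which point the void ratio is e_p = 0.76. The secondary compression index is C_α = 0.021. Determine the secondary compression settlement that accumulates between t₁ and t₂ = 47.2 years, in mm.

S_s ≈ 88.3 mm

Secondary compression: S_s = C_α·H/(1+e_p)·log₁₀(t₂/t₁)
S_s = 0.021×5.8/(1+0.76)×log₁₀(47.2/2.5)
    = 0.0692 × 1.276 = 0.08831 m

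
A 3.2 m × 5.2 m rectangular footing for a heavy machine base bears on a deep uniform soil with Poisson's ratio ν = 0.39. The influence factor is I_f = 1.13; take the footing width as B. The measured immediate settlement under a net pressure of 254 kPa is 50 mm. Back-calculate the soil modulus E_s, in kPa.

E_s ≈ 15600 kPa

S_e = q·B·(1−ν²)/E_s · I_f  ⇒  E_s = q·B·(1−ν²)·I_f / S_e.
E_s = 254 × 3.2 × 0.8479 × 1.13 / 0.05 = 15580 kPa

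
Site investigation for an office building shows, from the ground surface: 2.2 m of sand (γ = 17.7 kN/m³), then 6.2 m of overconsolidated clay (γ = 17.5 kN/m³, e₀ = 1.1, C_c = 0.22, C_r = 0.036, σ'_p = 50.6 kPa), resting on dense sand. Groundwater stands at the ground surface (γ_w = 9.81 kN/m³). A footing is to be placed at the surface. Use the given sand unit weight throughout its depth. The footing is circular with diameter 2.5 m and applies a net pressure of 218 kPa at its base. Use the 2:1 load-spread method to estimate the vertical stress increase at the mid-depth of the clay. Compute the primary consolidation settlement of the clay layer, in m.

S_c ≈ 0.074 m

Mid-depth of clay below the ground surface: z = 2.2 + 6.2/2 = 5.3 m.
Total vertical stress at mid-clay: σ_v = 17.7×2.2 + 17.5×3.1 = 93.19 kPa.
Pore pressure: u = 9.81×(5.3 − 0) = 51.993 kPa.
Initial effective stress: σ'_0 = σ_v − u = 93.19 − 51.993 = 41.197 kPa.
Stress increase at mid-clay by the 2:1 spreading method:
Δσ ≈ qD²/(D+z)² = 218×2.5²/(2.5+5.3)² = 22.395 kPa
Final effective stress: σ'_f = 41.197 + 22.395 = 63.592 kPa.
σ'_f = 63.592 > σ'_p = 50.6 kPa, so the stress path crosses the preconsolidation pressure — recompression up to σ'_p, then virgin compression beyond:
S_c = H/(1+e₀)·[C_r·log₁₀(σ'_p/σ'_0) + C_c·log₁₀(σ'_f/σ'_p)]
    = 6.2/2.1 × [0.036×log₁₀(50.6/41.197) + 0.22×log₁₀(63.592/50.6)]
    = 2.9524 × [0.0032143 + 0.021835] = 0.07396 m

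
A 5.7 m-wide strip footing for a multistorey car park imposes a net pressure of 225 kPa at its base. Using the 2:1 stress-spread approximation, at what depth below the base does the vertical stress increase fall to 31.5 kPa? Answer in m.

2:1 spreading — at depth z the loaded area has grown by z in each plan dimension:
qB/(B+z) = Δσ_z ⇒ z = qB/Δσ_z − B = 225×5.7/31.5 − 5.7 = 35.01 m

z ≈ 35 m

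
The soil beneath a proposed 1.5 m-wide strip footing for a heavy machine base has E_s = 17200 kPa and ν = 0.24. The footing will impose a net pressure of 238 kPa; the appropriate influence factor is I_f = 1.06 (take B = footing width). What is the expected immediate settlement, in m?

Immediate (elastic) settlement: S_e = q·B·(1−ν²)/E_s · I_f.
S_e = 238 × 1.5 × (1 − 0.24²) / 17200 × 1.06
    = 238 × 1.5 × 0.9424 / 17200 × 1.06
    = 0.02073 m

S_e ≈ 0.0207 m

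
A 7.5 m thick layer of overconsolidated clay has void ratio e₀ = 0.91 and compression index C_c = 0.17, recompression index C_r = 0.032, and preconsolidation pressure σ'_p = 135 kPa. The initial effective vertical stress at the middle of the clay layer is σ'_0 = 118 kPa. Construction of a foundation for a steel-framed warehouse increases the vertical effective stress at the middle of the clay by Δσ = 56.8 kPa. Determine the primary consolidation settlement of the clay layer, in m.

S_c ≈ 0.0822 m

Final effective stress: σ'_f = 118 + 56.8 = 174.8 kPa.
σ'_f = 174.8 > σ'_p = 135 kPa, so the stress path crosses the preconsolidation pressure — recompression up to σ'_p, then virgin compression beyond:
S_c = H/(1+e₀)·[C_r·log₁₀(σ'_p/σ'_0) + C_c·log₁₀(σ'_f/σ'_p)]
    = 7.5/1.91 × [0.032×log₁₀(135/118) + 0.17×log₁₀(174.8/135)]
    = 3.9267 × [0.0018705 + 0.019075] = 0.08225 m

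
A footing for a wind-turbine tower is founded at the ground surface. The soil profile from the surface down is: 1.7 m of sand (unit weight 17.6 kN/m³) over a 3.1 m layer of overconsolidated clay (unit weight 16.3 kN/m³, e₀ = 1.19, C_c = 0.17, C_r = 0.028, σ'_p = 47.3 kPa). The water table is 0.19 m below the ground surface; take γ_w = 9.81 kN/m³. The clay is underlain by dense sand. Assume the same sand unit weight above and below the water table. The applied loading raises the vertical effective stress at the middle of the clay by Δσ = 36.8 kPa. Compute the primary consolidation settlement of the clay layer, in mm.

Mid-depth of clay below the ground surface: z = 1.7 + 3.1/2 = 3.25 m.
Total vertical stress at mid-clay: σ_v = 17.6×1.7 + 16.3×1.55 = 55.185 kPa.
Pore pressure: u = 9.81×(3.25 − 0.19) = 30.019 kPa.
Initial effective stress: σ'_0 = σ_v − u = 55.185 − 30.019 = 25.166 kPa.
Final effective stress: σ'_f = 25.166 + 36.8 = 61.966 kPa.
σ'_f = 61.966 > σ'_p = 47.3 kPa, so the stress path crosses the preconsolidation pressure — recompression up to σ'_p, then virgin compression beyond:
S_c = H/(1+e₀)·[C_r·log₁₀(σ'_p/σ'_0) + C_c·log₁₀(σ'_f/σ'_p)]
    = 3.1/2.19 × [0.028×log₁₀(47.3/25.166) + 0.17×log₁₀(61.966/47.3)]
    = 1.4155 × [0.0076733 + 0.01994] = 0.03909 m

S_c ≈ 39.1 mm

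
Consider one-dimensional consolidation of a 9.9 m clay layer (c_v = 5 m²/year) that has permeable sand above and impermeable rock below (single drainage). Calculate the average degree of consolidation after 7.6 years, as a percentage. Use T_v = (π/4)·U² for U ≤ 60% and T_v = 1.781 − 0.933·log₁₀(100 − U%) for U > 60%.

U ≈ 68.9 %

Drainage path length: H_d = H = 9.9 m (single drainage).
T_v = c_v·t/H_d² = 5×7.6/9.9² = 0.38772.
T_v = 0.38772 corresponds to the U > 60% branch:
U = 1 − 10^((1.781 − T_v)/0.933)/100 = 0.6886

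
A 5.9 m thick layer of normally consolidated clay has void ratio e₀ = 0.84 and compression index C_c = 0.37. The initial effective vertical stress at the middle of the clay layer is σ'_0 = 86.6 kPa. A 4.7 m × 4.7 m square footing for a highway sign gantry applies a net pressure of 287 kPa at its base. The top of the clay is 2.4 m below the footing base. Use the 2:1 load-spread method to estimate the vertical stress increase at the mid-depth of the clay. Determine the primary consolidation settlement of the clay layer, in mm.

Mid-depth of clay below the footing base: z = 2.4 + 5.9/2 = 5.35 m.
Stress increase at mid-clay by the 2:1 spreading method:
Δσ = qBL/((B+z)(L+z)) = 287×4.7×4.7/((4.7+5.35)(4.7+5.35)) = 62.769 kPa
Final effective stress: σ'_f = σ'_0 + Δσ = 86.6 + 62.769 = 149.37 kPa.
Normally consolidated clay, so the full stress increment lies on the virgin compression line:
S_c = C_c·H/(1+e₀)·log₁₀(σ'_f/σ'_0) = 0.37×5.9/(1+0.84)×log₁₀(149.37/86.6)
    = 1.1864 × 0.23675 = 0.2809 m

S_c ≈ 281 mm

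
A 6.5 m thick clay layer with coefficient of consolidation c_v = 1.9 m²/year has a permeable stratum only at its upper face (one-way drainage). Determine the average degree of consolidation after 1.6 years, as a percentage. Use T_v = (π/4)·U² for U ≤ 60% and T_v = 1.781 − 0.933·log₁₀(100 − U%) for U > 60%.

Drainage path length: H_d = H = 6.5 m (single drainage).
T_v = c_v·t/H_d² = 1.9×1.6/6.5² = 0.071953.
T_v = 0.071953 corresponds to the U ≤ 60% branch:
U = √(4T_v/π) = 0.3027

U ≈ 30.3 %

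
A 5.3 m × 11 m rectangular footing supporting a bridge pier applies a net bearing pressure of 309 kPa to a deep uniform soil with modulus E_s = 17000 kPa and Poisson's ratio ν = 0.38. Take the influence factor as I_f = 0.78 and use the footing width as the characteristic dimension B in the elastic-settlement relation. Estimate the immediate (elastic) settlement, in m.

Immediate (elastic) settlement: S_e = q·B·(1−ν²)/E_s · I_f.
S_e = 309 × 5.3 × (1 − 0.38²) / 17000 × 0.78
    = 309 × 5.3 × 0.8556 / 17000 × 0.78
    = 0.06429 m

S_e ≈ 0.0643 m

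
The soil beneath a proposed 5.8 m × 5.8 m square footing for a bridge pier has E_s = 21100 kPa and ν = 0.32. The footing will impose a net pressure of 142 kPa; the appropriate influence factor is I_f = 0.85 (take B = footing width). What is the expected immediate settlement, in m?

Immediate (elastic) settlement: S_e = q·B·(1−ν²)/E_s · I_f.
S_e = 142 × 5.8 × (1 − 0.32²) / 21100 × 0.85
    = 142 × 5.8 × 0.8976 / 21100 × 0.85
    = 0.02978 m

S_e ≈ 0.0298 m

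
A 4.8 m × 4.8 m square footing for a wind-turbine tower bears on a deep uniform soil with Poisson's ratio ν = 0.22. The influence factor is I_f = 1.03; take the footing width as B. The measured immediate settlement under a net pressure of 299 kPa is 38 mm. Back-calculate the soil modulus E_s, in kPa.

E_s ≈ 37000 kPa

S_e = q·B·(1−ν²)/E_s · I_f  ⇒  E_s = q·B·(1−ν²)·I_f / S_e.
E_s = 299 × 4.8 × 0.9516 × 1.03 / 0.038 = 37020 kPa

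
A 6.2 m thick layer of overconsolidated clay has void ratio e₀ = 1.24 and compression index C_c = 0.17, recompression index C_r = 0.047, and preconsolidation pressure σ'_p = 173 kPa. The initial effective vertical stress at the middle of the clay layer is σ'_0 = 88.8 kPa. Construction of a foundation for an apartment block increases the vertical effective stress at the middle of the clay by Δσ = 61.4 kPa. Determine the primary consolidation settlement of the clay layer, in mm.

Final effective stress: σ'_f = 88.8 + 61.4 = 150.2 kPa.
σ'_f = 150.2 ≤ σ'_p = 173 kPa, so the clay remains overconsolidated and only the recompression index applies:
S_c = C_r·H/(1+e₀)·log₁₀(σ'_f/σ'_0) = 0.047×6.2/2.24×log₁₀(150.2/88.8)
    = 0.13009 × 0.22826 = 0.02969 m

S_c ≈ 29.7 mm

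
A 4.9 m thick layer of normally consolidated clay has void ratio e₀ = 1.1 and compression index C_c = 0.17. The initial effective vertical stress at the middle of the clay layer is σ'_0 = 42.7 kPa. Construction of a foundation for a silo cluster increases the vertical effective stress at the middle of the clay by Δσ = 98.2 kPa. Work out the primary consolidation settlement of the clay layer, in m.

S_c ≈ 0.206 m

Final effective stress: σ'_f = σ'_0 + Δσ = 42.7 + 98.2 = 140.9 kPa.
Normally consolidated clay, so the full stress increment lies on the virgin compression line:
S_c = C_c·H/(1+e₀)·log₁₀(σ'_f/σ'_0) = 0.17×4.9/(1+1.1)×log₁₀(140.9/42.7)
    = 0.39667 × 0.51848 = 0.2057 m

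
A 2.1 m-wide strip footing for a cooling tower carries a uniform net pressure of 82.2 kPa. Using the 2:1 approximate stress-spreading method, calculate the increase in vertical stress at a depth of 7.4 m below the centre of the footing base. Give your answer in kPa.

Δσ_z ≈ 18.2 kPa

By the 2:1 method the load spreads at 1 horizontal : 2 vertical, so at depth z the loaded area has grown by z in each plan dimension:
Δσ = qB/(B+z) = 82.2×2.1/(2.1+7.4) = 18.171 kPa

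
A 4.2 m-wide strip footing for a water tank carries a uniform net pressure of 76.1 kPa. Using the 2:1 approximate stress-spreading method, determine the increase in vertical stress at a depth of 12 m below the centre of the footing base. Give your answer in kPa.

By the 2:1 method the load spreads at 1 horizontal : 2 vertical, so at depth z the loaded area has grown by z in each plan dimension:
Δσ = qB/(B+z) = 76.1×4.2/(4.2+12) = 19.73 kPa

Δσ_z ≈ 19.7 kPa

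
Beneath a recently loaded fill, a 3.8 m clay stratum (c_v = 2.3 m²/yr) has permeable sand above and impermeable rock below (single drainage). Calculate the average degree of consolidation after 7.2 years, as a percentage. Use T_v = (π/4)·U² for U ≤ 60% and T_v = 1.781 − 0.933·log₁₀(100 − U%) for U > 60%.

Drainage path length: H_d = H = 3.8 m (single drainage).
T_v = c_v·t/H_d² = 2.3×7.2/3.8² = 1.1468.
T_v = 1.1468 corresponds to the U > 60% branch:
U = 1 − 10^((1.781 − T_v)/0.933)/100 = 0.9522

U ≈ 95.2 %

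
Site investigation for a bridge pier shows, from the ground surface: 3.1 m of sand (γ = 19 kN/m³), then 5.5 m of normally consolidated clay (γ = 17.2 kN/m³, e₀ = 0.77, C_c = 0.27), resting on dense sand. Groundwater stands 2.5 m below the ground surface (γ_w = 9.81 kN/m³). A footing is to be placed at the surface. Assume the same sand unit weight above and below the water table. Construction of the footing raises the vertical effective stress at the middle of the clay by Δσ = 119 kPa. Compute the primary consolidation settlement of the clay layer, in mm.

S_c ≈ 351 mm

Mid-depth of clay below the ground surface: z = 3.1 + 5.5/2 = 5.85 m.
Total vertical stress at mid-clay: σ_v = 19×3.1 + 17.2×2.75 = 106.2 kPa.
Pore pressure: u = 9.81×(5.85 − 2.5) = 32.864 kPa.
Initial effective stress: σ'_0 = σ_v − u = 106.2 − 32.864 = 73.336 kPa.
Final effective stress: σ'_f = σ'_0 + Δσ = 73.336 + 119 = 192.34 kPa.
Normally consolidated clay, so the full stress increment lies on the virgin compression line:
S_c = C_c·H/(1+e₀)·log₁₀(σ'_f/σ'_0) = 0.27×5.5/(1+0.77)×log₁₀(192.34/73.336)
    = 0.83898 × 0.41875 = 0.3513 m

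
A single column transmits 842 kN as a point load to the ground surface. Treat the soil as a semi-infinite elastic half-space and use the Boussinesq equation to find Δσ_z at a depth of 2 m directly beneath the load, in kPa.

Boussinesq vertical stress below a point load on an elastic half-space:
Δσ_z = 3P/(2πz²) · [1 + (r/z)²]^(−5/2)
r/z = 0/2 = 0; [1+(r/z)²]^(−5/2) = 1.
Δσ_z = 3×842/(2π×2²) × 1 = 100.51 × 1 = 100.5 kPa

Δσ_z ≈ 101 kPa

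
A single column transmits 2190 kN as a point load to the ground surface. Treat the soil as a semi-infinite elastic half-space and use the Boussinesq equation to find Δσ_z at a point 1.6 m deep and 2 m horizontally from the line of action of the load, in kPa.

Boussinesq vertical stress below a point load on an elastic half-space:
Δσ_z = 3P/(2πz²) · [1 + (r/z)²]^(−5/2)
r/z = 2/1.6 = 1.25; [1+(r/z)²]^(−5/2) = 0.095135.
Δσ_z = 3×2190/(2π×1.6²) × 0.095135 = 408.46 × 0.095135 = 38.86 kPa

Δσ_z ≈ 38.9 kPa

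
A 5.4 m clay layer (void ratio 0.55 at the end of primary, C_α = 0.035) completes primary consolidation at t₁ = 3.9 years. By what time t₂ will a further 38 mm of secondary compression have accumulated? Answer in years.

S_s = C_α·H/(1+e_p)·log₁₀(t₂/t₁) ⇒ log₁₀(t₂/t₁) = S_s·(1+e_p)/(C_α·H).
log₁₀(t₂/t₁) = 0.038 × (1+0.55) / (0.035×5.4) = 0.3116
t₂ = t₁ × 10^0.3116 = 3.9 × 2.049 = 7.993 years

t₂ ≈ 7.99 years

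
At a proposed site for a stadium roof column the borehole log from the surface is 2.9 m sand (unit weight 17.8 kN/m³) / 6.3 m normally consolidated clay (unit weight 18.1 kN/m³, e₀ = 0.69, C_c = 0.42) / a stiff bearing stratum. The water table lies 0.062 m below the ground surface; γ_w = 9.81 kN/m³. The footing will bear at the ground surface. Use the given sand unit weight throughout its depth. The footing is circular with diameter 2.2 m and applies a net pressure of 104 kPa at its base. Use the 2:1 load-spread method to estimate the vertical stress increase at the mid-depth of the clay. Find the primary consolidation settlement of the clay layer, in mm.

S_c ≈ 94 mm

Mid-depth of clay below the ground surface: z = 2.9 + 6.3/2 = 6.05 m.
Total vertical stress at mid-clay: σ_v = 17.8×2.9 + 18.1×3.15 = 108.63 kPa.
Pore pressure: u = 9.81×(6.05 − 0.062) = 58.742 kPa.
Initial effective stress: σ'_0 = σ_v − u = 108.63 − 58.742 = 49.888 kPa.
Stress increase at mid-clay by the 2:1 spreading method:
Δσ ≈ qD²/(D+z)² = 104×2.2²/(2.2+6.05)² = 7.3956 kPa
Final effective stress: σ'_f = σ'_0 + Δσ = 49.888 + 7.3956 = 57.284 kPa.
Normally consolidated clay, so the full stress increment lies on the virgin compression line:
S_c = C_c·H/(1+e₀)·log₁₀(σ'_f/σ'_0) = 0.42×6.3/(1+0.69)×log₁₀(57.284/49.888)
    = 1.5657 × 0.060037 = 0.094 m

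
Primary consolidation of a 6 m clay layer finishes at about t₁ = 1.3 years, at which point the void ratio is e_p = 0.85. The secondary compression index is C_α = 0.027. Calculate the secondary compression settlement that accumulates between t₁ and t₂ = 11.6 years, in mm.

S_s ≈ 83.2 mm

Secondary compression: S_s = C_α·H/(1+e_p)·log₁₀(t₂/t₁)
S_s = 0.027×6/(1+0.85)×log₁₀(11.6/1.3)
    = 0.08757 × 0.9505 = 0.08323 m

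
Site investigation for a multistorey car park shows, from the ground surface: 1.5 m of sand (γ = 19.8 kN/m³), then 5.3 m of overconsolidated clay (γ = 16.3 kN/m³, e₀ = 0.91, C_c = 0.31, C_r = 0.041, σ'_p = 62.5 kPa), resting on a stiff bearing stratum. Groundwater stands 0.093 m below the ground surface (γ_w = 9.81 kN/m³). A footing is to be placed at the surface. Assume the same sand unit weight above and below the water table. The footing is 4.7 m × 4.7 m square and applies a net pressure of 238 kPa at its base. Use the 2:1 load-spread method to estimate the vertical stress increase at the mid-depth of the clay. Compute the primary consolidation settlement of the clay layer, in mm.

Mid-depth of clay below the ground surface: z = 1.5 + 5.3/2 = 4.15 m.
Total vertical stress at mid-clay: σ_v = 19.8×1.5 + 16.3×2.65 = 72.895 kPa.
Pore pressure: u = 9.81×(4.15 − 0.093) = 39.799 kPa.
Initial effective stress: σ'_0 = σ_v − u = 72.895 − 39.799 = 33.096 kPa.
Stress increase at mid-clay by the 2:1 spreading method:
Δσ = qBL/((B+z)(L+z)) = 238×4.7×4.7/((4.7+4.15)(4.7+4.15)) = 67.125 kPa
Final effective stress: σ'_f = 33.096 + 67.125 = 100.22 kPa.
σ'_f = 100.22 > σ'_p = 62.5 kPa, so the stress path crosses the preconsolidation pressure — recompression up to σ'_p, then virgin compression beyond:
S_c = H/(1+e₀)·[C_r·log₁₀(σ'_p/σ'_0) + C_c·log₁₀(σ'_f/σ'_p)]
    = 5.3/1.91 × [0.041×log₁₀(62.5/33.096) + 0.31×log₁₀(100.22/62.5)]
    = 2.7749 × [0.01132 + 0.063573] = 0.2078 m

S_c ≈ 208 mm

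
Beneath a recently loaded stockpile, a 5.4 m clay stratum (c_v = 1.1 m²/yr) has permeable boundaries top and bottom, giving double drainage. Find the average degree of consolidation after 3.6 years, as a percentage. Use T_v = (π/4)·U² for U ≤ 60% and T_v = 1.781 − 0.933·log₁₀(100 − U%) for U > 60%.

U ≈ 78.8 %

Drainage path length: H_d = H/2 = 2.7 m (double drainage).
T_v = c_v·t/H_d² = 1.1×3.6/2.7² = 0.54321.
T_v = 0.54321 corresponds to the U > 60% branch:
U = 1 − 10^((1.781 − T_v)/0.933)/100 = 0.7878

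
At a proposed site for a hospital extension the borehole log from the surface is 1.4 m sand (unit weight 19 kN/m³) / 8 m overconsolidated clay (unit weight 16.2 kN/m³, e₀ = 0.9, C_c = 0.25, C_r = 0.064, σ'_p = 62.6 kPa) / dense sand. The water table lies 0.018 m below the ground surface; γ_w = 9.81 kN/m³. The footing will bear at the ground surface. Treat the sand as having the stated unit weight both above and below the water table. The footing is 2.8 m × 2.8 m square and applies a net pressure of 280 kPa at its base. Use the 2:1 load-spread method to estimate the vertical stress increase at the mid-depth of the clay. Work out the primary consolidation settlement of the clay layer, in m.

Mid-depth of clay below the ground surface: z = 1.4 + 8/2 = 5.4 m.
Total vertical stress at mid-clay: σ_v = 19×1.4 + 16.2×4 = 91.4 kPa.
Pore pressure: u = 9.81×(5.4 − 0.018) = 52.797 kPa.
Initial effective stress: σ'_0 = σ_v − u = 91.4 − 52.797 = 38.603 kPa.
Stress increase at mid-clay by the 2:1 spreading method:
Δσ = qBL/((B+z)(L+z)) = 280×2.8×2.8/((2.8+5.4)(2.8+5.4)) = 32.647 kPa
Final effective stress: σ'_f = 38.603 + 32.647 = 71.25 kPa.
σ'_f = 71.25 > σ'_p = 62.6 kPa, so the stress path crosses the preconsolidation pressure — recompression up to σ'_p, then virgin compression beyond:
S_c = H/(1+e₀)·[C_r·log₁₀(σ'_p/σ'_0) + C_c·log₁₀(σ'_f/σ'_p)]
    = 8/1.9 × [0.064×log₁₀(62.6/38.603) + 0.25×log₁₀(71.25/62.6)]
    = 4.2105 × [0.013437 + 0.014053] = 0.1157 m

S_c ≈ 0.116 m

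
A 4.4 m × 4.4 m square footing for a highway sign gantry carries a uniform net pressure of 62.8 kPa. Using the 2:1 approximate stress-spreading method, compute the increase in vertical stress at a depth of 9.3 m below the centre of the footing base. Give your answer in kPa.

Δσ_z ≈ 6.48 kPa

By the 2:1 method the load spreads at 1 horizontal : 2 vertical, so at depth z the loaded area has grown by z in each plan dimension:
Δσ = qBL/((B+z)(L+z)) = 62.8×4.4×4.4/((4.4+9.3)(4.4+9.3)) = 6.4777 kPa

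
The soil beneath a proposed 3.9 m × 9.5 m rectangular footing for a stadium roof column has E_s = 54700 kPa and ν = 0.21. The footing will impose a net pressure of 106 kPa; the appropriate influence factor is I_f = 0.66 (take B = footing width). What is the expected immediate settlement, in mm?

S_e ≈ 4.77 mm

Immediate (elastic) settlement: S_e = q·B·(1−ν²)/E_s · I_f.
S_e = 106 × 3.9 × (1 − 0.21²) / 54700 × 0.66
    = 106 × 3.9 × 0.9559 / 54700 × 0.66
    = 0.004768 m = 4.768 mm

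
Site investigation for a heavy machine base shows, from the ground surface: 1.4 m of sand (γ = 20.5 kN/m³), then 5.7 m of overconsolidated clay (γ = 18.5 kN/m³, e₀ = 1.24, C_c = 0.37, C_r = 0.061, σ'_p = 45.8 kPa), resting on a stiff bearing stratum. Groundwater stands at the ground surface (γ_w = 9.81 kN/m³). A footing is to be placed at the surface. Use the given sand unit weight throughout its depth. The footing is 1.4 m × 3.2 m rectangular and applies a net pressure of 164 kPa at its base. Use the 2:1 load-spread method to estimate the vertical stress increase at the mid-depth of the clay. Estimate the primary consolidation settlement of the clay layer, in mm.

Mid-depth of clay below the ground surface: z = 1.4 + 5.7/2 = 4.25 m.
Total vertical stress at mid-clay: σ_v = 20.5×1.4 + 18.5×2.85 = 81.425 kPa.
Pore pressure: u = 9.81×(4.25 − 0) = 41.693 kPa.
Initial effective stress: σ'_0 = σ_v − u = 81.425 − 41.693 = 39.732 kPa.
Stress increase at mid-clay by the 2:1 spreading method:
Δσ = qBL/((B+z)(L+z)) = 164×1.4×3.2/((1.4+4.25)(3.2+4.25)) = 17.455 kPa
Final effective stress: σ'_f = 39.732 + 17.455 = 57.187 kPa.
σ'_f = 57.187 > σ'_p = 45.8 kPa, so the stress path crosses the preconsolidation pressure — recompression up to σ'_p, then virgin compression beyond:
S_c = H/(1+e₀)·[C_r·log₁₀(σ'_p/σ'_0) + C_c·log₁₀(σ'_f/σ'_p)]
    = 5.7/2.24 × [0.061×log₁₀(45.8/39.732) + 0.37×log₁₀(57.187/45.8)]
    = 2.5446 × [0.0037652 + 0.03568] = 0.1004 m

S_c ≈ 100 mm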